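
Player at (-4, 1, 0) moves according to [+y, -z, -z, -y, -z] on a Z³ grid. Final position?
(-4, 1, -3)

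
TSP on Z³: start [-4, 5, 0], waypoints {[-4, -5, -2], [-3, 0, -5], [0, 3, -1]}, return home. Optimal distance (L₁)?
38
(one optimal route: (-4, 5, 0) → (-4, -5, -2) → (-3, 0, -5) → (0, 3, -1) → (-4, 5, 0))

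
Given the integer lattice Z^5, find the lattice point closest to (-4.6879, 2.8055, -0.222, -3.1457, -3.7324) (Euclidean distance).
(-5, 3, 0, -3, -4)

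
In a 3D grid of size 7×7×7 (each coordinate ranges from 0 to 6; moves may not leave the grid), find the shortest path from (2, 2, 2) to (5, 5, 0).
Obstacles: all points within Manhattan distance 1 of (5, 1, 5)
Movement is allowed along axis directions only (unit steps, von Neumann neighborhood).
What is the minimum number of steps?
8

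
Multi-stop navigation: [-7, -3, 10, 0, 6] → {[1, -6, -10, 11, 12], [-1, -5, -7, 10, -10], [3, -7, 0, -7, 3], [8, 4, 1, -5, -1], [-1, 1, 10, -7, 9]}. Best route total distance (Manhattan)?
145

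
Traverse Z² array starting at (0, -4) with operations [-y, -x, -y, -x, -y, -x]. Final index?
(-3, -7)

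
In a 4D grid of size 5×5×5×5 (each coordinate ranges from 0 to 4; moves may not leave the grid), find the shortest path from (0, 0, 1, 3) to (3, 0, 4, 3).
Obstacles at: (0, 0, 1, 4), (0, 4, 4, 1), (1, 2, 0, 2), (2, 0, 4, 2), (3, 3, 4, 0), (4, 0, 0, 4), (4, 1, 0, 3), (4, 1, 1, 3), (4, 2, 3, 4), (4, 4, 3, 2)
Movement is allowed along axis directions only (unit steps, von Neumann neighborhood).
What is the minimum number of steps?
6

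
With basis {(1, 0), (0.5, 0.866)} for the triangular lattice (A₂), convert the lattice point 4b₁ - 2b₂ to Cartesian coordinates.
(3, -1.732)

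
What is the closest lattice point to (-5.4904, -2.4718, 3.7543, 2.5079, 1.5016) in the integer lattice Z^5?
(-5, -2, 4, 3, 2)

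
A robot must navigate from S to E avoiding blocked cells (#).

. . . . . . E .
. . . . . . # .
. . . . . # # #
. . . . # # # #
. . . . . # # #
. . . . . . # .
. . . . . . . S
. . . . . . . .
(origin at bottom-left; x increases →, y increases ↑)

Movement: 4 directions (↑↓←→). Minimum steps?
13
(one shortest path: (7, 1) → (6, 1) → (5, 1) → (4, 1) → (3, 1) → (3, 2) → (3, 3) → (3, 4) → (3, 5) → (4, 5) → (4, 6) → (5, 6) → (5, 7) → (6, 7))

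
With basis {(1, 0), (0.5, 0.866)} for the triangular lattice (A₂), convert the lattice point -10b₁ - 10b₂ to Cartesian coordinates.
(-15, -8.66)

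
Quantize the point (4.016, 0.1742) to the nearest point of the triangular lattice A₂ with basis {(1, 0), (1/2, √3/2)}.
(4, 0)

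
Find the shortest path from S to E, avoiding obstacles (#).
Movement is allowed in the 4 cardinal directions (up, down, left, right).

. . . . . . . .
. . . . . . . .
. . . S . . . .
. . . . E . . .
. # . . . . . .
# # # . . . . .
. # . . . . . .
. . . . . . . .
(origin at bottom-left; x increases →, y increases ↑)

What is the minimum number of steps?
2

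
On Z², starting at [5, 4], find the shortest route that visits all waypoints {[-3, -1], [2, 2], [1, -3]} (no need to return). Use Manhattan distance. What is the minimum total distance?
17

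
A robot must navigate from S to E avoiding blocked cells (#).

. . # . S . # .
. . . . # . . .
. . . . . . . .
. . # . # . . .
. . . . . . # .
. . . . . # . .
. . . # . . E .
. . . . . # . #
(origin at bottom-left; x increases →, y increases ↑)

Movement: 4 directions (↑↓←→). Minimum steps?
10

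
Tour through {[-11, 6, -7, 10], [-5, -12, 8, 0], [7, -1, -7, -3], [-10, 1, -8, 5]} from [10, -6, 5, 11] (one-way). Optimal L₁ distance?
116
(one optimal route: (10, -6, 5, 11) → (-5, -12, 8, 0) → (7, -1, -7, -3) → (-10, 1, -8, 5) → (-11, 6, -7, 10))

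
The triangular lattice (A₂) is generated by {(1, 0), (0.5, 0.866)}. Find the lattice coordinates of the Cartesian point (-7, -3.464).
-5b₁ - 4b₂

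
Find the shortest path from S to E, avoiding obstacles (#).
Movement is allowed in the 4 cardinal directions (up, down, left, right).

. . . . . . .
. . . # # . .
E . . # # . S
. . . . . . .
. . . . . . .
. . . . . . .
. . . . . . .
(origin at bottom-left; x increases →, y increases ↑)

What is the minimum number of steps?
8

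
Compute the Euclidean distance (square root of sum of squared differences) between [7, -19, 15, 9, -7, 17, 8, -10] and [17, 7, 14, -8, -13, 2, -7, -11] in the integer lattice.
39.4081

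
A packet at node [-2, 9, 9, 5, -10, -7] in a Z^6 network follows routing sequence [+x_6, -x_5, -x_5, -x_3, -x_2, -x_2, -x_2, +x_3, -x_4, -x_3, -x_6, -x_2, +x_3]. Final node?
(-2, 5, 9, 4, -12, -7)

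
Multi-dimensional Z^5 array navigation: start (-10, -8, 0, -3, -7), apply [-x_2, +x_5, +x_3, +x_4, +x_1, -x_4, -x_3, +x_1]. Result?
(-8, -9, 0, -3, -6)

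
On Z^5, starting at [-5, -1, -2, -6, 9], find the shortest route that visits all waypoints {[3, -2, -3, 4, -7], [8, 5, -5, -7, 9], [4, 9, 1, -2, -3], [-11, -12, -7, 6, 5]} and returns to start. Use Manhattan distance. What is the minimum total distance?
160
(one optimal route: (-5, -1, -2, -6, 9) → (8, 5, -5, -7, 9) → (4, 9, 1, -2, -3) → (3, -2, -3, 4, -7) → (-11, -12, -7, 6, 5) → (-5, -1, -2, -6, 9))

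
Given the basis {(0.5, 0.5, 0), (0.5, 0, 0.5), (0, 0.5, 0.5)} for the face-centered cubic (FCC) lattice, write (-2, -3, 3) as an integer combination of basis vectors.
-8b₁ + 4b₂ + 2b₃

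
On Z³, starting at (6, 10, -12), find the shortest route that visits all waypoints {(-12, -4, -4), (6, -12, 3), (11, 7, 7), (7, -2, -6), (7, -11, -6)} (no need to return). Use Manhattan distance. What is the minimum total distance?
98
(one optimal route: (6, 10, -12) → (11, 7, 7) → (6, -12, 3) → (7, -11, -6) → (7, -2, -6) → (-12, -4, -4))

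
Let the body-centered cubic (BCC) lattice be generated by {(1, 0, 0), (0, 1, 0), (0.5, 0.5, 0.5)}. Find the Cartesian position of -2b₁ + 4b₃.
(0, 2, 2)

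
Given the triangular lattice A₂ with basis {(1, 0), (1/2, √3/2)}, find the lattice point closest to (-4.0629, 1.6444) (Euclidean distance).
(-4, 1.732)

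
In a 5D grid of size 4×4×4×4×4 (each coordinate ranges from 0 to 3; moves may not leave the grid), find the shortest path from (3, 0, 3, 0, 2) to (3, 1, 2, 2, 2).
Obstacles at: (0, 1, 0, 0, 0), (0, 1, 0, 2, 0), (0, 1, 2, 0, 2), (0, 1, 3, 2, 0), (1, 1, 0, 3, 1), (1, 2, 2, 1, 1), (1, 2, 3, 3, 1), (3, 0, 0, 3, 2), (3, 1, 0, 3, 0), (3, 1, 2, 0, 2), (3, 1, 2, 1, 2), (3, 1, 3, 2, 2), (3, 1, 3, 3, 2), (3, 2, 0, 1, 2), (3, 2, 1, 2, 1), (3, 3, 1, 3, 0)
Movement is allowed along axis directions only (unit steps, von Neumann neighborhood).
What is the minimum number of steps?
4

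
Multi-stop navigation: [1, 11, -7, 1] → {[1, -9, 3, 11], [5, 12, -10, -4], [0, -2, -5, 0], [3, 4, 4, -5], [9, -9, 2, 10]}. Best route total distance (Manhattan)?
98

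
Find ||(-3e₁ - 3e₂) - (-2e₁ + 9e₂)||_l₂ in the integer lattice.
12.0416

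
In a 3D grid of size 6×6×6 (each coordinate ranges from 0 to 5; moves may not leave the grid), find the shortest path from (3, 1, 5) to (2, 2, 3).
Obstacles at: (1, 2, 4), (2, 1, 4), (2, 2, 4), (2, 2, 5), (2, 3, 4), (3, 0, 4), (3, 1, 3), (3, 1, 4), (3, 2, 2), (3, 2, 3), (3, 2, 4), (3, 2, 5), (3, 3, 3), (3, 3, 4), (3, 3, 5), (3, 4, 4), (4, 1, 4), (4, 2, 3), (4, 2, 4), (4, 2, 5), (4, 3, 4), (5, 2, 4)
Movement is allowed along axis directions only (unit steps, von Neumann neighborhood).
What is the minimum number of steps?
6
(one shortest path: (3, 1, 5) → (2, 1, 5) → (1, 1, 5) → (1, 1, 4) → (1, 1, 3) → (2, 1, 3) → (2, 2, 3))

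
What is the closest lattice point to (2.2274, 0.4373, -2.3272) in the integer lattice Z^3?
(2, 0, -2)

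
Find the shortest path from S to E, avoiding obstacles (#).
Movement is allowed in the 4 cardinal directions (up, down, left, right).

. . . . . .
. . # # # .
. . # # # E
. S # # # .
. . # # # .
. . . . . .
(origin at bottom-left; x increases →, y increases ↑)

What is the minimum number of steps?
9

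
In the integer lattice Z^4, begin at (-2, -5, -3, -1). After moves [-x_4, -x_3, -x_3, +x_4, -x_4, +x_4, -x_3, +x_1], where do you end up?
(-1, -5, -6, -1)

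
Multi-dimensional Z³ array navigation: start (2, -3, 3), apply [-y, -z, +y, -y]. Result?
(2, -4, 2)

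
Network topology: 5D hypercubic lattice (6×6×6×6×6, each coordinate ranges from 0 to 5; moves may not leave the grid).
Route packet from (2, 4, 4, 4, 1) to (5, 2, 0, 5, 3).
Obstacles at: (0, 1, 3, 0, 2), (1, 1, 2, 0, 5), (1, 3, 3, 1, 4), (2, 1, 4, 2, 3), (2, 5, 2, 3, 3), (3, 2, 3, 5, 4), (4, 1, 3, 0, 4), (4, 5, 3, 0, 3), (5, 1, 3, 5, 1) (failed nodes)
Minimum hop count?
12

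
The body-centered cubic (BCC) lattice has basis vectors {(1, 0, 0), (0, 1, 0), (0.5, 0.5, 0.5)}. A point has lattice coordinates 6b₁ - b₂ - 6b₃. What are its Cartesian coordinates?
(3, -4, -3)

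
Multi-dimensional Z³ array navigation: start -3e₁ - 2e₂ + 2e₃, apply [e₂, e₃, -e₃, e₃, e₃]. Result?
(-3, -1, 4)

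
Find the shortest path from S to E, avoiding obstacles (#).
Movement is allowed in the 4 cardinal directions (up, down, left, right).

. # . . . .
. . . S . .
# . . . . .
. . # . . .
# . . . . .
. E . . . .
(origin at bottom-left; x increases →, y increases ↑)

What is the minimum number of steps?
6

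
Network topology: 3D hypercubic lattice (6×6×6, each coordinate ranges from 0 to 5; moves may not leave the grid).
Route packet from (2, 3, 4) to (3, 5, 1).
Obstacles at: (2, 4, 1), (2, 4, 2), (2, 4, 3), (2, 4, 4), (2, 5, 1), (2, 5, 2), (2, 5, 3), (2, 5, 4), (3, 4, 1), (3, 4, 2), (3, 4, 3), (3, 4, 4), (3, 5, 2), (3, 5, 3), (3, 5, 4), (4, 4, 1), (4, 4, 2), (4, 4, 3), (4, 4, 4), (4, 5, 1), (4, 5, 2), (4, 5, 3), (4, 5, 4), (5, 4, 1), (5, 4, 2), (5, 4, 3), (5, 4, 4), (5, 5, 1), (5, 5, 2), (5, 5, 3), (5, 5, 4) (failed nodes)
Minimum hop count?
8
(one shortest path: (2, 3, 4) → (3, 3, 4) → (3, 3, 3) → (3, 3, 2) → (3, 3, 1) → (3, 3, 0) → (3, 4, 0) → (3, 5, 0) → (3, 5, 1))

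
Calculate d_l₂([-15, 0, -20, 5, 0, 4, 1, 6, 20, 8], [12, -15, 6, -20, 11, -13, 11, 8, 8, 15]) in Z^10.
54.4243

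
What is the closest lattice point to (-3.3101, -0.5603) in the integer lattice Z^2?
(-3, -1)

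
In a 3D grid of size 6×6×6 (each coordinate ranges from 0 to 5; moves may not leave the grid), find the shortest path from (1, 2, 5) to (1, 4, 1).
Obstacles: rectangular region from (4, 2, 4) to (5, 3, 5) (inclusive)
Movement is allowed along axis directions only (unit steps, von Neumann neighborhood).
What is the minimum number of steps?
6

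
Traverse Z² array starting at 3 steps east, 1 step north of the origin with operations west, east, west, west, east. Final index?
(2, 1)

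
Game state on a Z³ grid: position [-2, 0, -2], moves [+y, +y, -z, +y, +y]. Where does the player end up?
(-2, 4, -3)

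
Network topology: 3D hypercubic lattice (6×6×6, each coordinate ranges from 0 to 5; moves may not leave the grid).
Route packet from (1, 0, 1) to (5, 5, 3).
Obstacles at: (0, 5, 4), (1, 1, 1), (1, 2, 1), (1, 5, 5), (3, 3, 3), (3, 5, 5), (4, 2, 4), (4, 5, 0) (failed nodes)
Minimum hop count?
11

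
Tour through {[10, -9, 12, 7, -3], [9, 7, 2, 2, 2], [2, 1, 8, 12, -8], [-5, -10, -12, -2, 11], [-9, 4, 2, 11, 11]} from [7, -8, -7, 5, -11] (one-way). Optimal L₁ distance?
188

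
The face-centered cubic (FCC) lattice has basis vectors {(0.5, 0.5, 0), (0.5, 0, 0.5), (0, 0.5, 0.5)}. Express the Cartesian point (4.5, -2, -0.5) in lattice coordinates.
3b₁ + 6b₂ - 7b₃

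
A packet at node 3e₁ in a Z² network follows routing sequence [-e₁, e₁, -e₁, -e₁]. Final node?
(1, 0)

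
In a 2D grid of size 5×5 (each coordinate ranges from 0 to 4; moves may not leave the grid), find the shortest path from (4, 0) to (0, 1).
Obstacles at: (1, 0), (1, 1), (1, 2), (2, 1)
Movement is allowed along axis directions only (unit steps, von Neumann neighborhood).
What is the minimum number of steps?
9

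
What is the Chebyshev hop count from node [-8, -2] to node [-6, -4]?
2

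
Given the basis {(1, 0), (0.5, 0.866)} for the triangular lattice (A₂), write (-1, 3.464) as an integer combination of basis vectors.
-3b₁ + 4b₂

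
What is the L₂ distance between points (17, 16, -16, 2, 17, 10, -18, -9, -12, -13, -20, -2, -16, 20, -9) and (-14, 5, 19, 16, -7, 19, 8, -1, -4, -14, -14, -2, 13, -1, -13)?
72.7942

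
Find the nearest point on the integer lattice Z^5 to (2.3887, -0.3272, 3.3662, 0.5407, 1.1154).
(2, 0, 3, 1, 1)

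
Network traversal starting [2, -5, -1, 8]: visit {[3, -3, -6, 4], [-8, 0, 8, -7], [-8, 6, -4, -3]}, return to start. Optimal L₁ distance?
102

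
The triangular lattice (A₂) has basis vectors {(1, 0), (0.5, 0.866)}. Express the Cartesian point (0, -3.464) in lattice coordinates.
2b₁ - 4b₂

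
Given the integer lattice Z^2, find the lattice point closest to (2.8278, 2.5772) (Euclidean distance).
(3, 3)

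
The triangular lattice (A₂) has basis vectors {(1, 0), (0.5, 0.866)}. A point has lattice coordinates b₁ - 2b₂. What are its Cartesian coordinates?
(0, -1.732)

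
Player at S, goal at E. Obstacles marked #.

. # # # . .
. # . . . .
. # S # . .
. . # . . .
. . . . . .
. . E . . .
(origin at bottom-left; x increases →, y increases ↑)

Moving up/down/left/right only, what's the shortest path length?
9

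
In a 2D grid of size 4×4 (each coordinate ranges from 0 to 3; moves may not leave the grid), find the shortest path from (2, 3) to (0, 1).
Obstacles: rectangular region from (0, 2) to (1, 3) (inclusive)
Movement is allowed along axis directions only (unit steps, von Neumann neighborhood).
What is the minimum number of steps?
4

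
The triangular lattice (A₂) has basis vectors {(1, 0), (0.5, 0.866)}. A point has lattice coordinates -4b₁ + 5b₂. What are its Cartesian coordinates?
(-1.5, 4.33)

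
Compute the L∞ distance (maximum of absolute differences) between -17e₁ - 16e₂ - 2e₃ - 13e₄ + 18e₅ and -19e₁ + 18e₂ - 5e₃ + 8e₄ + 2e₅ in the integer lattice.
34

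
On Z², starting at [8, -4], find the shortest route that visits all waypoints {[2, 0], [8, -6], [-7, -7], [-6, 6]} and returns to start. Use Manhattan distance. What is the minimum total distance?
56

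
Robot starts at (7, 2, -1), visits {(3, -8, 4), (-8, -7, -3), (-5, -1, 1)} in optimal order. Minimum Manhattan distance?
49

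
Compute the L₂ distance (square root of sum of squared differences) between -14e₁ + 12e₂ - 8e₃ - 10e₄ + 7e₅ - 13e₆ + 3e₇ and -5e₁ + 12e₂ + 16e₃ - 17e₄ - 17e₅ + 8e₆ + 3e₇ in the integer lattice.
41.509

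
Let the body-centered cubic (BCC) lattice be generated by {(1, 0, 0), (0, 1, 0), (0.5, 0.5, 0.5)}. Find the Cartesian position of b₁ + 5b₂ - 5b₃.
(-1.5, 2.5, -2.5)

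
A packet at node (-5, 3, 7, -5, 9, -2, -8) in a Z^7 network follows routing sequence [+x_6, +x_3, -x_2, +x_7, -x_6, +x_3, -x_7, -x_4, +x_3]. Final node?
(-5, 2, 10, -6, 9, -2, -8)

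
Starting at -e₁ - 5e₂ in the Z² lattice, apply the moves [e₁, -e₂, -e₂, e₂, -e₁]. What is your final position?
(-1, -6)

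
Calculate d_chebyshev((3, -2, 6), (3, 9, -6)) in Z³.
12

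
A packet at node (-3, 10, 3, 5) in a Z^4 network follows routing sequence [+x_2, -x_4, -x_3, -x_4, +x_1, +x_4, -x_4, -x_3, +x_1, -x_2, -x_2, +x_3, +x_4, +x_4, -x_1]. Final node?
(-2, 9, 2, 5)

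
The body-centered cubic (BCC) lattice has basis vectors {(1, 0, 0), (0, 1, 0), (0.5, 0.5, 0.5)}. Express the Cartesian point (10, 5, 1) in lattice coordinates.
9b₁ + 4b₂ + 2b₃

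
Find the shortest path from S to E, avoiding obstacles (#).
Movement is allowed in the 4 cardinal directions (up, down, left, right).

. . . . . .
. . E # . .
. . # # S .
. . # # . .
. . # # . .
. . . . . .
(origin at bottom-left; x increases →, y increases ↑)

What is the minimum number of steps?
5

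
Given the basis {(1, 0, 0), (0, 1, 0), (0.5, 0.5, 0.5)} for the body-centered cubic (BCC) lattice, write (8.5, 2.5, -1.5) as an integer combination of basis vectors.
10b₁ + 4b₂ - 3b₃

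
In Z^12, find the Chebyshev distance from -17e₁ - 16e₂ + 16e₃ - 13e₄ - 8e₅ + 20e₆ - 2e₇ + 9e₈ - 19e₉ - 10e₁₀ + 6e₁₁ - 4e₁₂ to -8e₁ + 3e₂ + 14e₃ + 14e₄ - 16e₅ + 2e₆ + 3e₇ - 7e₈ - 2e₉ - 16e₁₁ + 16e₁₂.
27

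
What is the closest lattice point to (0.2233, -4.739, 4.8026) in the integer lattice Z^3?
(0, -5, 5)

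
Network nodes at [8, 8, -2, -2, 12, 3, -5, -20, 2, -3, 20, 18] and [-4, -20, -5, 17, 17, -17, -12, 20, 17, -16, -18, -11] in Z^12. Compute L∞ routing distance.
40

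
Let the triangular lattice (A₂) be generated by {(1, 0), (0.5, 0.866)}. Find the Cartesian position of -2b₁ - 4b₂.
(-4, -3.464)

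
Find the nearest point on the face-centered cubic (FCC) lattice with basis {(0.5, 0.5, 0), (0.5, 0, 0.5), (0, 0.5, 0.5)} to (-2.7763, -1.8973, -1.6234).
(-2.5, -2, -1.5)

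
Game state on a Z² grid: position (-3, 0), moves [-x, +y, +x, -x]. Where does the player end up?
(-4, 1)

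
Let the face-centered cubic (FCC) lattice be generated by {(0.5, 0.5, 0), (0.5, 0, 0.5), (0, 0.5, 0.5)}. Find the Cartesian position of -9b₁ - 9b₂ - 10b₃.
(-9, -9.5, -9.5)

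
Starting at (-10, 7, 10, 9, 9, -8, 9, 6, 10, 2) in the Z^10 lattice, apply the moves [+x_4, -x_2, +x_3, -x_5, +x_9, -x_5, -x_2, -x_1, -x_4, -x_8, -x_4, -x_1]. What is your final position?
(-12, 5, 11, 8, 7, -8, 9, 5, 11, 2)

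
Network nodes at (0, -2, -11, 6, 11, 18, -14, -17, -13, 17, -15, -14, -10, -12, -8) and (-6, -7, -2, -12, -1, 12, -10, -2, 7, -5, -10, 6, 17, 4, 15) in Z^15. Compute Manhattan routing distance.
208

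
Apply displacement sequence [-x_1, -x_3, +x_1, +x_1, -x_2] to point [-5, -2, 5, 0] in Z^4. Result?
(-4, -3, 4, 0)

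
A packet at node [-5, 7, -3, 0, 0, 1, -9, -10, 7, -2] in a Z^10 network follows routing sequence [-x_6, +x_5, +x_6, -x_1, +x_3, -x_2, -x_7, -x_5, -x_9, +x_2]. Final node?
(-6, 7, -2, 0, 0, 1, -10, -10, 6, -2)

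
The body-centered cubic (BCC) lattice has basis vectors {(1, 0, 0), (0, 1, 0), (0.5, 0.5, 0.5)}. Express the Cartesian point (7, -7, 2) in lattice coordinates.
5b₁ - 9b₂ + 4b₃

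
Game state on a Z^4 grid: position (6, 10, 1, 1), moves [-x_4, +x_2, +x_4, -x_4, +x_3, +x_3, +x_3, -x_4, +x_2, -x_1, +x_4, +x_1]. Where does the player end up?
(6, 12, 4, 0)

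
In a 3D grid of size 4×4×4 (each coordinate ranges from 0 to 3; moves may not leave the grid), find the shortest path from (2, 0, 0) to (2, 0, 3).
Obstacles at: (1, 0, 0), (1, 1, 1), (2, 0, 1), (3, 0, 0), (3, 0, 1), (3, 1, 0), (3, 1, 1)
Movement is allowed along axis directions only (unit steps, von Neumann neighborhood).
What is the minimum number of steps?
5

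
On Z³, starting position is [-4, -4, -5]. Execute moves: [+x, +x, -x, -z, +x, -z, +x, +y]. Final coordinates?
(-1, -3, -7)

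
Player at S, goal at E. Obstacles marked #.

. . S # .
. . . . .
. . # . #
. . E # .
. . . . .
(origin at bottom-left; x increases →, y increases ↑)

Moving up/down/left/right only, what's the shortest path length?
5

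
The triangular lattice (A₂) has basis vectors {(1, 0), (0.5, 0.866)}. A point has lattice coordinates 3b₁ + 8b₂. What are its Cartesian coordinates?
(7, 6.928)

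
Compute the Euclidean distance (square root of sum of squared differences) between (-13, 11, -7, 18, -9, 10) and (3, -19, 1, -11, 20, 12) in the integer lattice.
53.9073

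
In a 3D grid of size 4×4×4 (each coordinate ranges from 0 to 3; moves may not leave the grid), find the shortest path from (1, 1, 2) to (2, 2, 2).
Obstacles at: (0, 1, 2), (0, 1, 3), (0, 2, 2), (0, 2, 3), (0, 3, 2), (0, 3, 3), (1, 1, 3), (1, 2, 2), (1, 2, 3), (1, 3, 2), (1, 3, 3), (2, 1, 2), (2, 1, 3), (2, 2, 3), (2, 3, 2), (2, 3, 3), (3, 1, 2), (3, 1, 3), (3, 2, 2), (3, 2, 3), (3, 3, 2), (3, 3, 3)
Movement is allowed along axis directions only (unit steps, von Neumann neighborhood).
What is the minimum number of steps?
4
(one shortest path: (1, 1, 2) → (1, 1, 1) → (2, 1, 1) → (2, 2, 1) → (2, 2, 2))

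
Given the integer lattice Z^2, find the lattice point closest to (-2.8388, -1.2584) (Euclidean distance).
(-3, -1)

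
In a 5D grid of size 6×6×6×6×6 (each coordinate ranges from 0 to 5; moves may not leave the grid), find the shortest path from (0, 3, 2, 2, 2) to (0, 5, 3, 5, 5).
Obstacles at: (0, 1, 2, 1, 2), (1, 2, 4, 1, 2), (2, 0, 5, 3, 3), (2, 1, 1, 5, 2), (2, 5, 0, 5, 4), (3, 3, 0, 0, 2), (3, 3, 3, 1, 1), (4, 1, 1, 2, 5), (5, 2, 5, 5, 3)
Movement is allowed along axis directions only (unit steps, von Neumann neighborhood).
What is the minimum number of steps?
9
(one shortest path: (0, 3, 2, 2, 2) → (0, 4, 2, 2, 2) → (0, 5, 2, 2, 2) → (0, 5, 3, 2, 2) → (0, 5, 3, 3, 2) → (0, 5, 3, 4, 2) → (0, 5, 3, 5, 2) → (0, 5, 3, 5, 3) → (0, 5, 3, 5, 4) → (0, 5, 3, 5, 5))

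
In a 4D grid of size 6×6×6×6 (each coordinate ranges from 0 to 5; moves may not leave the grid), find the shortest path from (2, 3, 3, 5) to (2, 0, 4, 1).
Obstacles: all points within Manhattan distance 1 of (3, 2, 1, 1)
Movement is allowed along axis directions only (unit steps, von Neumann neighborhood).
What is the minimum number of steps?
8
(one shortest path: (2, 3, 3, 5) → (2, 2, 3, 5) → (2, 1, 3, 5) → (2, 0, 3, 5) → (2, 0, 4, 5) → (2, 0, 4, 4) → (2, 0, 4, 3) → (2, 0, 4, 2) → (2, 0, 4, 1))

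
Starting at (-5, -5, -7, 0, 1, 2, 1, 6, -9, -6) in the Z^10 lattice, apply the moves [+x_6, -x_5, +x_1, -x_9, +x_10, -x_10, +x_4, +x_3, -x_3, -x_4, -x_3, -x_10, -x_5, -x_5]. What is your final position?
(-4, -5, -8, 0, -2, 3, 1, 6, -10, -7)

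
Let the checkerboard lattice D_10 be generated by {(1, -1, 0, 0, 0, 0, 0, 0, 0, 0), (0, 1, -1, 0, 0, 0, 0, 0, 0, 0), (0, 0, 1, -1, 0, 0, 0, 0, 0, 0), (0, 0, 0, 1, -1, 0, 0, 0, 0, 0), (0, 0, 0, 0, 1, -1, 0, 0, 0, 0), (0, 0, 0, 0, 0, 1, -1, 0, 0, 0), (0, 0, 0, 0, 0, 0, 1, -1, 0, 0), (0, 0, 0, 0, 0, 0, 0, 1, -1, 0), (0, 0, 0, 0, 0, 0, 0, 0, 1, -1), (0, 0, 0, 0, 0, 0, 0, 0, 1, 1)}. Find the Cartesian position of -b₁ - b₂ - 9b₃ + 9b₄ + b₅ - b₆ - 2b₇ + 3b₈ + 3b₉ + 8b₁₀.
(-1, 0, -8, 18, -8, -2, -1, 5, 8, 5)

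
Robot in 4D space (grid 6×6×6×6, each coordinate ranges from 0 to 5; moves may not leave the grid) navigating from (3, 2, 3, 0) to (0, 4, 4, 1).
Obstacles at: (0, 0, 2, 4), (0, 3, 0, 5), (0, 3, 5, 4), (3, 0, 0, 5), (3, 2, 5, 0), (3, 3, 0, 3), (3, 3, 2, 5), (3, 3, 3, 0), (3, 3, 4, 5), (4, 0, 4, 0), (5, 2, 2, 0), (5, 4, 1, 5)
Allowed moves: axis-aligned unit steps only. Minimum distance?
7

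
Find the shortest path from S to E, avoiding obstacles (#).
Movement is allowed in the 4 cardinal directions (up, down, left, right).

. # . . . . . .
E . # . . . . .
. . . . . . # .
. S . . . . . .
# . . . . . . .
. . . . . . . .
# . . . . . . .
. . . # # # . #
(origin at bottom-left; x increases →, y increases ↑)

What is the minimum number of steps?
3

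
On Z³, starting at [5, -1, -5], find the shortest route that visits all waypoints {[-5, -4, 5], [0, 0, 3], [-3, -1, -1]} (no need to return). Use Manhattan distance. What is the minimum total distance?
31
(one optimal route: (5, -1, -5) → (-3, -1, -1) → (0, 0, 3) → (-5, -4, 5))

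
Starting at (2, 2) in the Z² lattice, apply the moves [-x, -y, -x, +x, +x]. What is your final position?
(2, 1)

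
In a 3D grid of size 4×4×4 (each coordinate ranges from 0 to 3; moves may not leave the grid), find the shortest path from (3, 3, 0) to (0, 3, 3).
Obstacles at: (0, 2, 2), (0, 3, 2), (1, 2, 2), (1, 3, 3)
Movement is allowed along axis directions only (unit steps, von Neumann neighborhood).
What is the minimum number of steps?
8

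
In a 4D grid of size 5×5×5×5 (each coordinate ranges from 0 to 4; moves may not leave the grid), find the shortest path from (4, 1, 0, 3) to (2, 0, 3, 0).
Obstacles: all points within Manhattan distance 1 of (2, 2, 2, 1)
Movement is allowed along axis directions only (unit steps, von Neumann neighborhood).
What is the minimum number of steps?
9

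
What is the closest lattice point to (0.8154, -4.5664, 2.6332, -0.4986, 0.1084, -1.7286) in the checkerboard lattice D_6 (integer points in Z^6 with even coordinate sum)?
(1, -5, 3, -1, 0, -2)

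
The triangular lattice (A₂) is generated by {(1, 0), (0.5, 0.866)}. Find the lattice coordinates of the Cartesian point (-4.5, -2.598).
-3b₁ - 3b₂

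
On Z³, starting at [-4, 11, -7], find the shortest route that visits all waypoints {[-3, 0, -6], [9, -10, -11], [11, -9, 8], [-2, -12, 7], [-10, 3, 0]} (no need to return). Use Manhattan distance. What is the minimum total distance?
98
(one optimal route: (-4, 11, -7) → (-3, 0, -6) → (-10, 3, 0) → (-2, -12, 7) → (11, -9, 8) → (9, -10, -11))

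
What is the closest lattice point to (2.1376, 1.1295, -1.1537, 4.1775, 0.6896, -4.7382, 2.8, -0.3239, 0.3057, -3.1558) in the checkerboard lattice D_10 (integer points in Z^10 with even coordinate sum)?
(2, 1, -1, 4, 1, -5, 3, 0, 0, -3)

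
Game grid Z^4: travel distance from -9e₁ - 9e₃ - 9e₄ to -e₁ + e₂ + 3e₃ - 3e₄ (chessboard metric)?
12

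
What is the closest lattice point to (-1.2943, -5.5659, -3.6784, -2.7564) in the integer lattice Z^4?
(-1, -6, -4, -3)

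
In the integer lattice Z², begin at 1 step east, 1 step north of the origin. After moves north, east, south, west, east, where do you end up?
(2, 1)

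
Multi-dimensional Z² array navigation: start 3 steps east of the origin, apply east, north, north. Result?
(4, 2)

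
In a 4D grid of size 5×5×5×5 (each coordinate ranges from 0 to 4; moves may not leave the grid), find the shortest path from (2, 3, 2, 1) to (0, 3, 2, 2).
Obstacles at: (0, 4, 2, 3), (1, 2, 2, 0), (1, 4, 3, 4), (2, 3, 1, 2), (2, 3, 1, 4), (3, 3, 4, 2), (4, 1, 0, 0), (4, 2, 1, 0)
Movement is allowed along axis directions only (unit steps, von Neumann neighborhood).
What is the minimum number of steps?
3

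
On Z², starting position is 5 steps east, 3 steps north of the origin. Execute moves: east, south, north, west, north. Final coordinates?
(5, 4)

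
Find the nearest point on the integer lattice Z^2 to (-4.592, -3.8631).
(-5, -4)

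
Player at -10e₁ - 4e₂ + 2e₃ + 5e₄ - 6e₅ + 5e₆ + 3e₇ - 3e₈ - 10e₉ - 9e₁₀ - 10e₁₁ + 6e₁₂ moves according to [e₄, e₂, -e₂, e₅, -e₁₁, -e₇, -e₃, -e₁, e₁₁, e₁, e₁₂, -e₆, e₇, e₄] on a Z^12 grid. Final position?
(-10, -4, 1, 7, -5, 4, 3, -3, -10, -9, -10, 7)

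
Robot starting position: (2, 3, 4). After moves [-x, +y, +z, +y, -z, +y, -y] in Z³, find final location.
(1, 5, 4)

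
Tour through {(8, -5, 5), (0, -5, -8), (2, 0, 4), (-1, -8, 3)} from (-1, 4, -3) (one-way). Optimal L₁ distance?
54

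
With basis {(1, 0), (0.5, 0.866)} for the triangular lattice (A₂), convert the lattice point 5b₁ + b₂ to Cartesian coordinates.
(5.5, 0.866)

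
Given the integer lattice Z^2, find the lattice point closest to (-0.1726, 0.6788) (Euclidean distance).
(0, 1)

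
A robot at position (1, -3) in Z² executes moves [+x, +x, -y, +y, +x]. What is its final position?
(4, -3)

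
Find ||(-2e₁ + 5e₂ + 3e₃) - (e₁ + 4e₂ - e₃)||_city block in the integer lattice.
8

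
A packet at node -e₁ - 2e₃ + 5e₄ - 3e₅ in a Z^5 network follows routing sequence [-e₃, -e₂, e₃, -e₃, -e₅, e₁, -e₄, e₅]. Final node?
(0, -1, -3, 4, -3)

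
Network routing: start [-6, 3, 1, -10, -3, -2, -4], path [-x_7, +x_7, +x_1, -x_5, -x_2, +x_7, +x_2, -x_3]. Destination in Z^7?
(-5, 3, 0, -10, -4, -2, -3)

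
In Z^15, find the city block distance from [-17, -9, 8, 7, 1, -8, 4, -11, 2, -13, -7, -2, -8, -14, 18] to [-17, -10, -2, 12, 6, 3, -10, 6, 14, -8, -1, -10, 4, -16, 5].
121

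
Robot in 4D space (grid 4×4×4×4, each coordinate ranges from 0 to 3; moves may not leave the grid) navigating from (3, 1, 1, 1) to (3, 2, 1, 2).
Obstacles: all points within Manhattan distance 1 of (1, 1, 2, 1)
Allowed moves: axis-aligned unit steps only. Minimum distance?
2
(one shortest path: (3, 1, 1, 1) → (3, 2, 1, 1) → (3, 2, 1, 2))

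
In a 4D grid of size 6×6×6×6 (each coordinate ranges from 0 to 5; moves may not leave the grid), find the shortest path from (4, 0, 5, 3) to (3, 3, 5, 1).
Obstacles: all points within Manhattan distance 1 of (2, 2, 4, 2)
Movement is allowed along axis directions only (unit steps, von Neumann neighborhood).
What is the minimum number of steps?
6
(one shortest path: (4, 0, 5, 3) → (3, 0, 5, 3) → (3, 1, 5, 3) → (3, 2, 5, 3) → (3, 3, 5, 3) → (3, 3, 5, 2) → (3, 3, 5, 1))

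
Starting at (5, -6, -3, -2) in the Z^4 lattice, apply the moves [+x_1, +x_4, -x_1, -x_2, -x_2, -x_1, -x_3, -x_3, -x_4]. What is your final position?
(4, -8, -5, -2)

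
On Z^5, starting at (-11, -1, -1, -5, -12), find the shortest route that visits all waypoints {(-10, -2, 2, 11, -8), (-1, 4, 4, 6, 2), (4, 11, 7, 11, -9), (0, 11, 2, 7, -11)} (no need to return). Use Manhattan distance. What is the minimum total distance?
96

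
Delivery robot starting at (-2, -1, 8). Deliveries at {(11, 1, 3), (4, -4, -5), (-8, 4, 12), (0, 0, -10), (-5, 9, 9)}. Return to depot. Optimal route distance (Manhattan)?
110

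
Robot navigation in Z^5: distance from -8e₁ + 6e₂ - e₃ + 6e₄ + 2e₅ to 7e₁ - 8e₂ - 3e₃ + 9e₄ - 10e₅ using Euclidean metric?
24.0416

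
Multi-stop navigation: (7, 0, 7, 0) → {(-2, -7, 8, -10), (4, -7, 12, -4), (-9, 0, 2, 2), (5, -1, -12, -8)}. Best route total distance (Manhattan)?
106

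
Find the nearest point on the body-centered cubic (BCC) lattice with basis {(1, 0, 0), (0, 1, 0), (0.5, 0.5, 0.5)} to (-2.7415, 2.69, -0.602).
(-2.5, 2.5, -0.5)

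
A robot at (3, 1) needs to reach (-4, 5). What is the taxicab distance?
11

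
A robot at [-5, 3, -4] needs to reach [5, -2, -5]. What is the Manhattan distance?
16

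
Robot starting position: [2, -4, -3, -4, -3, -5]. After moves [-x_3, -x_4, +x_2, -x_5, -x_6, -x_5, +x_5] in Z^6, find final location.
(2, -3, -4, -5, -4, -6)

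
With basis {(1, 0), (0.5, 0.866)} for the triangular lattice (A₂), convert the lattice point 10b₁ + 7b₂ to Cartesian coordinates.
(13.5, 6.062)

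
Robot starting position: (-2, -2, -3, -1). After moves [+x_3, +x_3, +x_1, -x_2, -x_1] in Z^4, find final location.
(-2, -3, -1, -1)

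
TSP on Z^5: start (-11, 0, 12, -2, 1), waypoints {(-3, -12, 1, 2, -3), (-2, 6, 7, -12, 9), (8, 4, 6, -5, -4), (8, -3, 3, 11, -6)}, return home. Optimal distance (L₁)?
172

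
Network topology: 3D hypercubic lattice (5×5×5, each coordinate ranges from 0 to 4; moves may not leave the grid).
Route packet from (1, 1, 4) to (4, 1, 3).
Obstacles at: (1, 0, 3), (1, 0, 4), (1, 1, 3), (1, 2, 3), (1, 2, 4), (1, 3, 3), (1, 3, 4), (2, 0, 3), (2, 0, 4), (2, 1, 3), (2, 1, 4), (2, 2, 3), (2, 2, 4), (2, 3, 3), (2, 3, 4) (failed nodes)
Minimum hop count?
8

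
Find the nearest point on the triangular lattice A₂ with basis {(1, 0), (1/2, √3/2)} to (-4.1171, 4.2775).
(-4.5, 4.33)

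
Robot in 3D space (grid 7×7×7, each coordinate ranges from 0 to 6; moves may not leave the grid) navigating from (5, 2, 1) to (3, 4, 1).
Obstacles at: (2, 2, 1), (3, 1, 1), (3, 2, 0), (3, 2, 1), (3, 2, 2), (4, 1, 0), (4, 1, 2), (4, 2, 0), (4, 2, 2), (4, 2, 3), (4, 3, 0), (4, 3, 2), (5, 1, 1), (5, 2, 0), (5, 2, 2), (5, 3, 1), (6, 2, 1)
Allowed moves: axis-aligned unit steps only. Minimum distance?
4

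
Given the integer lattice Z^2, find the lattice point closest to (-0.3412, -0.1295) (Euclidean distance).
(0, 0)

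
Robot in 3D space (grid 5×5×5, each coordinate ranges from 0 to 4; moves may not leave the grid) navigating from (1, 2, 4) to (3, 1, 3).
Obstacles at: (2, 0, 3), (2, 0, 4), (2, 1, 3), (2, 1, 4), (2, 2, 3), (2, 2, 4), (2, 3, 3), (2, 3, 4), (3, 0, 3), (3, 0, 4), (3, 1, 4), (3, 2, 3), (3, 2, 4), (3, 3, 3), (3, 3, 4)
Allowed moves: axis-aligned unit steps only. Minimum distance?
6
(one shortest path: (1, 2, 4) → (1, 1, 4) → (1, 1, 3) → (1, 1, 2) → (2, 1, 2) → (3, 1, 2) → (3, 1, 3))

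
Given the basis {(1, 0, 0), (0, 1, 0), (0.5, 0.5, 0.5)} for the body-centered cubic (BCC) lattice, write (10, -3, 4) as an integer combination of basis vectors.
6b₁ - 7b₂ + 8b₃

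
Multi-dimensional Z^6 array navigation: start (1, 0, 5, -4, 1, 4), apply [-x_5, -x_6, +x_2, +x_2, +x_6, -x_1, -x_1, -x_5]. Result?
(-1, 2, 5, -4, -1, 4)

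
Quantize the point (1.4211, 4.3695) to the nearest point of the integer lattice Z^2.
(1, 4)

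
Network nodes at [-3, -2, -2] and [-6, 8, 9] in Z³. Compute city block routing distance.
24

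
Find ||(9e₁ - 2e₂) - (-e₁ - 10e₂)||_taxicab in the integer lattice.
18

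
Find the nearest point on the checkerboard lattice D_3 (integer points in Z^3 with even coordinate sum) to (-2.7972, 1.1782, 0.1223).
(-3, 1, 0)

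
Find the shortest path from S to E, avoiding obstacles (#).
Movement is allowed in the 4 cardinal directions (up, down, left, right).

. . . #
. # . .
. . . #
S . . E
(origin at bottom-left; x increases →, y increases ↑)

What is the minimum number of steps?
3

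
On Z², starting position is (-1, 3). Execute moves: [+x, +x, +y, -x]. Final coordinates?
(0, 4)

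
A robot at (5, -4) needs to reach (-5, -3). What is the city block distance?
11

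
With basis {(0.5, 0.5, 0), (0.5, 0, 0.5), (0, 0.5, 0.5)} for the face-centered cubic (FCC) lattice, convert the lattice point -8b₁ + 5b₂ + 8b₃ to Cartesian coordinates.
(-1.5, 0, 6.5)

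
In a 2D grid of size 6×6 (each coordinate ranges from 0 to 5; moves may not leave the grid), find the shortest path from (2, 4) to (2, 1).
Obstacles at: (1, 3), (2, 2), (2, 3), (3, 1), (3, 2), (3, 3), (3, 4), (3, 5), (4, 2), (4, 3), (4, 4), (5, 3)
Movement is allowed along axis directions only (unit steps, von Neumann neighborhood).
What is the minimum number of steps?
7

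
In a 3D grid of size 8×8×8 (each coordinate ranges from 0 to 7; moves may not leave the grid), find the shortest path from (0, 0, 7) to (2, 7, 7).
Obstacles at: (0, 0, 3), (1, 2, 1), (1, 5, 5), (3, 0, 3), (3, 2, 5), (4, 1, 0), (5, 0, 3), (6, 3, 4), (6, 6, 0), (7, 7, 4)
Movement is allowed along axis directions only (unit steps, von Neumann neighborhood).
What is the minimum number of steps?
9
(one shortest path: (0, 0, 7) → (1, 0, 7) → (2, 0, 7) → (2, 1, 7) → (2, 2, 7) → (2, 3, 7) → (2, 4, 7) → (2, 5, 7) → (2, 6, 7) → (2, 7, 7))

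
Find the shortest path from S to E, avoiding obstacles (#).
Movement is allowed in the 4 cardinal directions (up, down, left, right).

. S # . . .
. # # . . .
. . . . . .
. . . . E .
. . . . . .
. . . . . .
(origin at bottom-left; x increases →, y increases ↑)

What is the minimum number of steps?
8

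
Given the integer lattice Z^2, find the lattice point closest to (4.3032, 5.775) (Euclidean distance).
(4, 6)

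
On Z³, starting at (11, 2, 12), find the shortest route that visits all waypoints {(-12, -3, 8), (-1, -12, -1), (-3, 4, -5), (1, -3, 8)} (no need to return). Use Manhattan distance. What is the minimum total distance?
83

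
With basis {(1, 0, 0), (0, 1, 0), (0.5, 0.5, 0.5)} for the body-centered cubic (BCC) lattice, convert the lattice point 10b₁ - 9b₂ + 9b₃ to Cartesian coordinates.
(14.5, -4.5, 4.5)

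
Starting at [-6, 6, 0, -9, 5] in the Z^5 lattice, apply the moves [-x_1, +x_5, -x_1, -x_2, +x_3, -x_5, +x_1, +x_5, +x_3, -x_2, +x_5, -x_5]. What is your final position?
(-7, 4, 2, -9, 6)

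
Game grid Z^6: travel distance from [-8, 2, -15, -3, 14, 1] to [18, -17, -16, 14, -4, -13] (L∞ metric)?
26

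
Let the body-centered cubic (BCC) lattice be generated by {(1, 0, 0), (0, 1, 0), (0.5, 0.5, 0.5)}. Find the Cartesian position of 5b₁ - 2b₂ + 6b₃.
(8, 1, 3)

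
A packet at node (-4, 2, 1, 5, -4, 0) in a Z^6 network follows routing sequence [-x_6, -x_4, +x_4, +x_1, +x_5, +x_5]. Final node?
(-3, 2, 1, 5, -2, -1)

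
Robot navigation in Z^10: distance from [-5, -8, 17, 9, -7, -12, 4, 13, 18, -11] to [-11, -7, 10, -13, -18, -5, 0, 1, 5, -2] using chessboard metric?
22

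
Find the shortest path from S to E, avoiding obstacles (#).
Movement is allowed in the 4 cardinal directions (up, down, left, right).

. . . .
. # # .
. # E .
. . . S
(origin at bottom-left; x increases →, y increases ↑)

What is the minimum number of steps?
2
(one shortest path: (3, 0) → (2, 0) → (2, 1))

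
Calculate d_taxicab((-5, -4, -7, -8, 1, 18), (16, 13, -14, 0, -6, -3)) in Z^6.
81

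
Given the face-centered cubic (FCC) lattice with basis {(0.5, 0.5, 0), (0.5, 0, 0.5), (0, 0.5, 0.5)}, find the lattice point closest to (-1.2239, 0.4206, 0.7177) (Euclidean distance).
(-1, 0.5, 0.5)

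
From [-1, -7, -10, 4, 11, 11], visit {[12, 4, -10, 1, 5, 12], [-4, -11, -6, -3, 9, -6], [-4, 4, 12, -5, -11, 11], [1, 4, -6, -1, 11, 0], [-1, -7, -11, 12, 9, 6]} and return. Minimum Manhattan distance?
240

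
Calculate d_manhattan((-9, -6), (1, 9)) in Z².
25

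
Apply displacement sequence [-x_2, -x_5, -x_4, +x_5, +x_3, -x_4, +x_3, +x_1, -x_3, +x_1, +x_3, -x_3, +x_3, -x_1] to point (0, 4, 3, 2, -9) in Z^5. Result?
(1, 3, 5, 0, -9)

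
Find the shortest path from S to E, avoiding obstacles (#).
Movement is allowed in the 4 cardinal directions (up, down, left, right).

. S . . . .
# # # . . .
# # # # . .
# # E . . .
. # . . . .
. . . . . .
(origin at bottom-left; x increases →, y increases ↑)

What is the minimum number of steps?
8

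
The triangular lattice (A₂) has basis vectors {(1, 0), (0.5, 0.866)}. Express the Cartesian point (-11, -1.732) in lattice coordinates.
-10b₁ - 2b₂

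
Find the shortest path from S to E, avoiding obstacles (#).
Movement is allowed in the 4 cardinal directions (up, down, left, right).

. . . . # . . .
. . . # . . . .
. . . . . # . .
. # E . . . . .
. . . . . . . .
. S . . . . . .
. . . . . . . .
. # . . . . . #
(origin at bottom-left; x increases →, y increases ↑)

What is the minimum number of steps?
3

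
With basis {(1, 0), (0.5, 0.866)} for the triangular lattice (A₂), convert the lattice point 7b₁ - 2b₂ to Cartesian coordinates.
(6, -1.732)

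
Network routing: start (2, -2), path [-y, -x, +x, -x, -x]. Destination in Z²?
(0, -3)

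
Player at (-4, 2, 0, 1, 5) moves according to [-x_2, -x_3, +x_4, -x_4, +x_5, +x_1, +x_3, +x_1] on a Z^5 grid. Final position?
(-2, 1, 0, 1, 6)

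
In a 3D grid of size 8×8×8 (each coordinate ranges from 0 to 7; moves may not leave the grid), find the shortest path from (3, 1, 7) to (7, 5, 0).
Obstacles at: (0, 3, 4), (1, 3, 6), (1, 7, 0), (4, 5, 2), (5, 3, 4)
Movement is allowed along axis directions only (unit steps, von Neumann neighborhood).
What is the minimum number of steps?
15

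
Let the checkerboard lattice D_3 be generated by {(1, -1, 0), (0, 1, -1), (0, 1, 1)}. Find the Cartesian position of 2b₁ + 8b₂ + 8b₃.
(2, 14, 0)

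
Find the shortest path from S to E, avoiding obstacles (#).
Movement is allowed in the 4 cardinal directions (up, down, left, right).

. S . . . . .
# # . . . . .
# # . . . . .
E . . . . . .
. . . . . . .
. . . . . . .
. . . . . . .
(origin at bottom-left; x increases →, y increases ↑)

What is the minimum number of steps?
6
(one shortest path: (1, 6) → (2, 6) → (2, 5) → (2, 4) → (2, 3) → (1, 3) → (0, 3))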